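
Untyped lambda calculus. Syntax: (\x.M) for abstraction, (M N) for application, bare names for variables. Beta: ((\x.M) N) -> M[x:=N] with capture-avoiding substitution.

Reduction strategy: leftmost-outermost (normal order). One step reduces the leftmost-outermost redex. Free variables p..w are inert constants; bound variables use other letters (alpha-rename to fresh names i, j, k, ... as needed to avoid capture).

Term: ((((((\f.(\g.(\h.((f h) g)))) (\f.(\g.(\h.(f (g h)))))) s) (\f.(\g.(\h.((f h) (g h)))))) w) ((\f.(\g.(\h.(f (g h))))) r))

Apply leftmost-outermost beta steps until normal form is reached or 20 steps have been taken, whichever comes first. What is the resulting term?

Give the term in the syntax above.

Answer: (\h.(((s w) h) (\i.(r (h i)))))

Derivation:
Step 0: ((((((\f.(\g.(\h.((f h) g)))) (\f.(\g.(\h.(f (g h)))))) s) (\f.(\g.(\h.((f h) (g h)))))) w) ((\f.(\g.(\h.(f (g h))))) r))
Step 1: (((((\g.(\h.(((\f.(\g.(\h.(f (g h))))) h) g))) s) (\f.(\g.(\h.((f h) (g h)))))) w) ((\f.(\g.(\h.(f (g h))))) r))
Step 2: ((((\h.(((\f.(\g.(\h.(f (g h))))) h) s)) (\f.(\g.(\h.((f h) (g h)))))) w) ((\f.(\g.(\h.(f (g h))))) r))
Step 3: (((((\f.(\g.(\h.(f (g h))))) (\f.(\g.(\h.((f h) (g h)))))) s) w) ((\f.(\g.(\h.(f (g h))))) r))
Step 4: ((((\g.(\h.((\f.(\g.(\h.((f h) (g h))))) (g h)))) s) w) ((\f.(\g.(\h.(f (g h))))) r))
Step 5: (((\h.((\f.(\g.(\h.((f h) (g h))))) (s h))) w) ((\f.(\g.(\h.(f (g h))))) r))
Step 6: (((\f.(\g.(\h.((f h) (g h))))) (s w)) ((\f.(\g.(\h.(f (g h))))) r))
Step 7: ((\g.(\h.(((s w) h) (g h)))) ((\f.(\g.(\h.(f (g h))))) r))
Step 8: (\h.(((s w) h) (((\f.(\g.(\h.(f (g h))))) r) h)))
Step 9: (\h.(((s w) h) ((\g.(\h.(r (g h)))) h)))
Step 10: (\h.(((s w) h) (\i.(r (h i)))))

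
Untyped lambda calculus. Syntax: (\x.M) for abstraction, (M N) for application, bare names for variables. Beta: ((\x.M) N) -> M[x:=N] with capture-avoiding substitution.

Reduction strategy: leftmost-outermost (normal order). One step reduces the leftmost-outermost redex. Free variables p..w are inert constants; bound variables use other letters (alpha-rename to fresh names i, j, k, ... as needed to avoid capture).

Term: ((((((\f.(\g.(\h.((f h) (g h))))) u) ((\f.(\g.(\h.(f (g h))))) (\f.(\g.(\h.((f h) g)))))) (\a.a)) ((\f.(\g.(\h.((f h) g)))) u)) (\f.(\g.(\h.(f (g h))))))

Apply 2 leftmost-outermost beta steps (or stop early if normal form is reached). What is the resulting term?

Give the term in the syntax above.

Answer: ((((\h.((u h) (((\f.(\g.(\h.(f (g h))))) (\f.(\g.(\h.((f h) g))))) h))) (\a.a)) ((\f.(\g.(\h.((f h) g)))) u)) (\f.(\g.(\h.(f (g h))))))

Derivation:
Step 0: ((((((\f.(\g.(\h.((f h) (g h))))) u) ((\f.(\g.(\h.(f (g h))))) (\f.(\g.(\h.((f h) g)))))) (\a.a)) ((\f.(\g.(\h.((f h) g)))) u)) (\f.(\g.(\h.(f (g h))))))
Step 1: (((((\g.(\h.((u h) (g h)))) ((\f.(\g.(\h.(f (g h))))) (\f.(\g.(\h.((f h) g)))))) (\a.a)) ((\f.(\g.(\h.((f h) g)))) u)) (\f.(\g.(\h.(f (g h))))))
Step 2: ((((\h.((u h) (((\f.(\g.(\h.(f (g h))))) (\f.(\g.(\h.((f h) g))))) h))) (\a.a)) ((\f.(\g.(\h.((f h) g)))) u)) (\f.(\g.(\h.(f (g h))))))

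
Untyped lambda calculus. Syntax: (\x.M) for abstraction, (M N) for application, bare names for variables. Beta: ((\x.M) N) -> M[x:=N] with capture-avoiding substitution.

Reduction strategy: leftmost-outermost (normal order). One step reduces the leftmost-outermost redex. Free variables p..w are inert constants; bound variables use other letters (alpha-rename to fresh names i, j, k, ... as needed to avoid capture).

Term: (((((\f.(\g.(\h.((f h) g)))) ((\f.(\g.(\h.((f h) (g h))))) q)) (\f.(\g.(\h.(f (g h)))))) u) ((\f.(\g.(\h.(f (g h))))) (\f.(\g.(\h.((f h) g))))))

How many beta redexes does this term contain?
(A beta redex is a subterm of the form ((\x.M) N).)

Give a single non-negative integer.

Answer: 3

Derivation:
Term: (((((\f.(\g.(\h.((f h) g)))) ((\f.(\g.(\h.((f h) (g h))))) q)) (\f.(\g.(\h.(f (g h)))))) u) ((\f.(\g.(\h.(f (g h))))) (\f.(\g.(\h.((f h) g))))))
  Redex: ((\f.(\g.(\h.((f h) g)))) ((\f.(\g.(\h.((f h) (g h))))) q))
  Redex: ((\f.(\g.(\h.((f h) (g h))))) q)
  Redex: ((\f.(\g.(\h.(f (g h))))) (\f.(\g.(\h.((f h) g)))))
Total redexes: 3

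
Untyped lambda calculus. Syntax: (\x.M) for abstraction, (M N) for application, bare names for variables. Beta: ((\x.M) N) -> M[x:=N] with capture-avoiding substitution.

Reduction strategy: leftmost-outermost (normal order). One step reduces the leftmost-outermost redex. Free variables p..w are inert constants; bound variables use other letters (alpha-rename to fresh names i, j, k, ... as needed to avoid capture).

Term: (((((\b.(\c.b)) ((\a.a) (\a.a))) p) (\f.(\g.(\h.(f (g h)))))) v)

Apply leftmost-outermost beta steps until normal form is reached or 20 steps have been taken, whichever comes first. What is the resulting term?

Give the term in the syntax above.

Step 0: (((((\b.(\c.b)) ((\a.a) (\a.a))) p) (\f.(\g.(\h.(f (g h)))))) v)
Step 1: ((((\c.((\a.a) (\a.a))) p) (\f.(\g.(\h.(f (g h)))))) v)
Step 2: ((((\a.a) (\a.a)) (\f.(\g.(\h.(f (g h)))))) v)
Step 3: (((\a.a) (\f.(\g.(\h.(f (g h)))))) v)
Step 4: ((\f.(\g.(\h.(f (g h))))) v)
Step 5: (\g.(\h.(v (g h))))

Answer: (\g.(\h.(v (g h))))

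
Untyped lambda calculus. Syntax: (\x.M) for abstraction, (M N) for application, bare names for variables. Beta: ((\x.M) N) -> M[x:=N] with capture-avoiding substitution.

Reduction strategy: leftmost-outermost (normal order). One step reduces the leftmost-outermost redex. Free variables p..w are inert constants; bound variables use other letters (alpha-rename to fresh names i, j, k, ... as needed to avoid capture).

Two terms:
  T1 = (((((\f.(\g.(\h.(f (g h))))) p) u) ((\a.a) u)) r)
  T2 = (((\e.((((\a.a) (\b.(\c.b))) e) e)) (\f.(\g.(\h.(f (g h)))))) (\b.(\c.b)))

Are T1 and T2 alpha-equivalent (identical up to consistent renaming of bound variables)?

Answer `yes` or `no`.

Term 1: (((((\f.(\g.(\h.(f (g h))))) p) u) ((\a.a) u)) r)
Term 2: (((\e.((((\a.a) (\b.(\c.b))) e) e)) (\f.(\g.(\h.(f (g h)))))) (\b.(\c.b)))
Alpha-equivalence: compare structure up to binder renaming.
Result: False

Answer: no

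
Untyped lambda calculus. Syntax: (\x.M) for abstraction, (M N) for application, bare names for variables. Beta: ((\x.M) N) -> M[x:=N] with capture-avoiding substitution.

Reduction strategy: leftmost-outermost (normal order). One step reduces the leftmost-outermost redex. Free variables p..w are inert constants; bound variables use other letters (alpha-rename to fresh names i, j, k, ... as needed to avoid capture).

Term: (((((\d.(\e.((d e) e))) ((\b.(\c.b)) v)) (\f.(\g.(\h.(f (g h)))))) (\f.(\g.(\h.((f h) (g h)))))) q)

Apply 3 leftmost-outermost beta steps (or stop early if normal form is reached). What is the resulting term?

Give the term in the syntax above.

Step 0: (((((\d.(\e.((d e) e))) ((\b.(\c.b)) v)) (\f.(\g.(\h.(f (g h)))))) (\f.(\g.(\h.((f h) (g h)))))) q)
Step 1: ((((\e.((((\b.(\c.b)) v) e) e)) (\f.(\g.(\h.(f (g h)))))) (\f.(\g.(\h.((f h) (g h)))))) q)
Step 2: ((((((\b.(\c.b)) v) (\f.(\g.(\h.(f (g h)))))) (\f.(\g.(\h.(f (g h)))))) (\f.(\g.(\h.((f h) (g h)))))) q)
Step 3: (((((\c.v) (\f.(\g.(\h.(f (g h)))))) (\f.(\g.(\h.(f (g h)))))) (\f.(\g.(\h.((f h) (g h)))))) q)

Answer: (((((\c.v) (\f.(\g.(\h.(f (g h)))))) (\f.(\g.(\h.(f (g h)))))) (\f.(\g.(\h.((f h) (g h)))))) q)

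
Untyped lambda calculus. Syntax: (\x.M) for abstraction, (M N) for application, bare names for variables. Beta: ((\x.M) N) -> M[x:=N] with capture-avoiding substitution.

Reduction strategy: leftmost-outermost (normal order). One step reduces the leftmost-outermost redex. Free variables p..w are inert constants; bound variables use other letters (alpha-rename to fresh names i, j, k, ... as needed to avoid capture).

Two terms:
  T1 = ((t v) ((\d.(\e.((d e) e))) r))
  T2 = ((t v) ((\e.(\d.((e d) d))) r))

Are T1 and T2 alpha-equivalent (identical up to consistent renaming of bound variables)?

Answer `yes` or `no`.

Answer: yes

Derivation:
Term 1: ((t v) ((\d.(\e.((d e) e))) r))
Term 2: ((t v) ((\e.(\d.((e d) d))) r))
Alpha-equivalence: compare structure up to binder renaming.
Result: True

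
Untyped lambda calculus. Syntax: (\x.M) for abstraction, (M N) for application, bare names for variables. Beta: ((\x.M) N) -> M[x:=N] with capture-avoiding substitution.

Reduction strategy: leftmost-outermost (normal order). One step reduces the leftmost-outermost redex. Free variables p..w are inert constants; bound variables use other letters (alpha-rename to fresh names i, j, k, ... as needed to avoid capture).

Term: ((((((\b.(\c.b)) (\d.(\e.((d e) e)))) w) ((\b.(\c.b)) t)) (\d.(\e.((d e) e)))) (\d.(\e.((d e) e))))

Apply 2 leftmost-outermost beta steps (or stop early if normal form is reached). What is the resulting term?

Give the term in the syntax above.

Answer: ((((\d.(\e.((d e) e))) ((\b.(\c.b)) t)) (\d.(\e.((d e) e)))) (\d.(\e.((d e) e))))

Derivation:
Step 0: ((((((\b.(\c.b)) (\d.(\e.((d e) e)))) w) ((\b.(\c.b)) t)) (\d.(\e.((d e) e)))) (\d.(\e.((d e) e))))
Step 1: (((((\c.(\d.(\e.((d e) e)))) w) ((\b.(\c.b)) t)) (\d.(\e.((d e) e)))) (\d.(\e.((d e) e))))
Step 2: ((((\d.(\e.((d e) e))) ((\b.(\c.b)) t)) (\d.(\e.((d e) e)))) (\d.(\e.((d e) e))))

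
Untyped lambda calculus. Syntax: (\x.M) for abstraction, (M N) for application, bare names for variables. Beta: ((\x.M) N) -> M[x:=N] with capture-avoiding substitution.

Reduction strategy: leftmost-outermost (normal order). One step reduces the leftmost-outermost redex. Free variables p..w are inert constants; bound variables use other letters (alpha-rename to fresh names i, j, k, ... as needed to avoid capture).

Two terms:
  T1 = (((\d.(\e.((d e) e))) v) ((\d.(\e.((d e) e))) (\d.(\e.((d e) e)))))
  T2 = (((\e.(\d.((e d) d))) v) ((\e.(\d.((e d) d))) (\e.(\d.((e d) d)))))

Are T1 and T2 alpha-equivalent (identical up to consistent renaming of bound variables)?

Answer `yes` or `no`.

Answer: yes

Derivation:
Term 1: (((\d.(\e.((d e) e))) v) ((\d.(\e.((d e) e))) (\d.(\e.((d e) e)))))
Term 2: (((\e.(\d.((e d) d))) v) ((\e.(\d.((e d) d))) (\e.(\d.((e d) d)))))
Alpha-equivalence: compare structure up to binder renaming.
Result: True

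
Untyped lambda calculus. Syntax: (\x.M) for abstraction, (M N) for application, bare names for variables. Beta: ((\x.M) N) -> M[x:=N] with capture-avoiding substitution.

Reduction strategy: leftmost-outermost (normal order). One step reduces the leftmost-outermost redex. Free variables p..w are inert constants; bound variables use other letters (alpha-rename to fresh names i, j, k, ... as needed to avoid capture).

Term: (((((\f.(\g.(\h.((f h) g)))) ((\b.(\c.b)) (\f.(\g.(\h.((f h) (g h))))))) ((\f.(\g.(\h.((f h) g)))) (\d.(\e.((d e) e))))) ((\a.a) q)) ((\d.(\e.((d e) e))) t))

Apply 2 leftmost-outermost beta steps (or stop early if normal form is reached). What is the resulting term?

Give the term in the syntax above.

Step 0: (((((\f.(\g.(\h.((f h) g)))) ((\b.(\c.b)) (\f.(\g.(\h.((f h) (g h))))))) ((\f.(\g.(\h.((f h) g)))) (\d.(\e.((d e) e))))) ((\a.a) q)) ((\d.(\e.((d e) e))) t))
Step 1: ((((\g.(\h.((((\b.(\c.b)) (\f.(\g.(\h.((f h) (g h)))))) h) g))) ((\f.(\g.(\h.((f h) g)))) (\d.(\e.((d e) e))))) ((\a.a) q)) ((\d.(\e.((d e) e))) t))
Step 2: (((\h.((((\b.(\c.b)) (\f.(\g.(\h.((f h) (g h)))))) h) ((\f.(\g.(\h.((f h) g)))) (\d.(\e.((d e) e)))))) ((\a.a) q)) ((\d.(\e.((d e) e))) t))

Answer: (((\h.((((\b.(\c.b)) (\f.(\g.(\h.((f h) (g h)))))) h) ((\f.(\g.(\h.((f h) g)))) (\d.(\e.((d e) e)))))) ((\a.a) q)) ((\d.(\e.((d e) e))) t))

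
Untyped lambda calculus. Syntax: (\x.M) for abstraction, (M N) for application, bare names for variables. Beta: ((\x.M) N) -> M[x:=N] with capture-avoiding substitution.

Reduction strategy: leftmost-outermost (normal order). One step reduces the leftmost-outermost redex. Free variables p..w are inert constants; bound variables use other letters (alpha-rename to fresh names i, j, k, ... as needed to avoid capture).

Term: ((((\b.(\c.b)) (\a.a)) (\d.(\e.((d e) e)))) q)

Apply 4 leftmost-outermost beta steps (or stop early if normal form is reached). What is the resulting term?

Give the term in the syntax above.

Step 0: ((((\b.(\c.b)) (\a.a)) (\d.(\e.((d e) e)))) q)
Step 1: (((\c.(\a.a)) (\d.(\e.((d e) e)))) q)
Step 2: ((\a.a) q)
Step 3: q
Step 4: (normal form reached)

Answer: q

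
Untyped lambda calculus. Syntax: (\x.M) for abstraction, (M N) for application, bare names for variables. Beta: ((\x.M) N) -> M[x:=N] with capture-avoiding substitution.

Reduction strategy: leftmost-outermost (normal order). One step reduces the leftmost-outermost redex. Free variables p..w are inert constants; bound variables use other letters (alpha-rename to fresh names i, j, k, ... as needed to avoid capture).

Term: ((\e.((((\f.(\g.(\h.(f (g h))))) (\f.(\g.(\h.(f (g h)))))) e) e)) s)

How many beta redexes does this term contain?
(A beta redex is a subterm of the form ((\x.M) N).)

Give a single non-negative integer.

Answer: 2

Derivation:
Term: ((\e.((((\f.(\g.(\h.(f (g h))))) (\f.(\g.(\h.(f (g h)))))) e) e)) s)
  Redex: ((\e.((((\f.(\g.(\h.(f (g h))))) (\f.(\g.(\h.(f (g h)))))) e) e)) s)
  Redex: ((\f.(\g.(\h.(f (g h))))) (\f.(\g.(\h.(f (g h))))))
Total redexes: 2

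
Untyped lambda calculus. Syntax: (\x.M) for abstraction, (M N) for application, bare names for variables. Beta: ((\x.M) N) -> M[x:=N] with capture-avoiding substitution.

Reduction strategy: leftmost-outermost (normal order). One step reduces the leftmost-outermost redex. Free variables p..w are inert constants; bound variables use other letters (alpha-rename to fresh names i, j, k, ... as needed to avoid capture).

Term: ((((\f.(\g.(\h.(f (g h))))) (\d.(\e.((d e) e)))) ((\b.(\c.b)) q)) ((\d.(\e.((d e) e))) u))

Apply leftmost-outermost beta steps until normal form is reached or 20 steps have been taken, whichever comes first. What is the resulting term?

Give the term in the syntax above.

Step 0: ((((\f.(\g.(\h.(f (g h))))) (\d.(\e.((d e) e)))) ((\b.(\c.b)) q)) ((\d.(\e.((d e) e))) u))
Step 1: (((\g.(\h.((\d.(\e.((d e) e))) (g h)))) ((\b.(\c.b)) q)) ((\d.(\e.((d e) e))) u))
Step 2: ((\h.((\d.(\e.((d e) e))) (((\b.(\c.b)) q) h))) ((\d.(\e.((d e) e))) u))
Step 3: ((\d.(\e.((d e) e))) (((\b.(\c.b)) q) ((\d.(\e.((d e) e))) u)))
Step 4: (\e.(((((\b.(\c.b)) q) ((\d.(\e.((d e) e))) u)) e) e))
Step 5: (\e.((((\c.q) ((\d.(\e.((d e) e))) u)) e) e))
Step 6: (\e.((q e) e))

Answer: (\e.((q e) e))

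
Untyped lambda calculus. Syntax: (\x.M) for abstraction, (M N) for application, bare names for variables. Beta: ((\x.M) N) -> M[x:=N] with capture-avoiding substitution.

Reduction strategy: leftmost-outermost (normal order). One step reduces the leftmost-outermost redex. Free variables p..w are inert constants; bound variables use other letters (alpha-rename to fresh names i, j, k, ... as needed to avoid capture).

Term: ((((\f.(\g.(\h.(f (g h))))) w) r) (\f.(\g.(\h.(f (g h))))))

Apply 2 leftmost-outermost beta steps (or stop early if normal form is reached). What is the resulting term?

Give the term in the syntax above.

Step 0: ((((\f.(\g.(\h.(f (g h))))) w) r) (\f.(\g.(\h.(f (g h))))))
Step 1: (((\g.(\h.(w (g h)))) r) (\f.(\g.(\h.(f (g h))))))
Step 2: ((\h.(w (r h))) (\f.(\g.(\h.(f (g h))))))

Answer: ((\h.(w (r h))) (\f.(\g.(\h.(f (g h))))))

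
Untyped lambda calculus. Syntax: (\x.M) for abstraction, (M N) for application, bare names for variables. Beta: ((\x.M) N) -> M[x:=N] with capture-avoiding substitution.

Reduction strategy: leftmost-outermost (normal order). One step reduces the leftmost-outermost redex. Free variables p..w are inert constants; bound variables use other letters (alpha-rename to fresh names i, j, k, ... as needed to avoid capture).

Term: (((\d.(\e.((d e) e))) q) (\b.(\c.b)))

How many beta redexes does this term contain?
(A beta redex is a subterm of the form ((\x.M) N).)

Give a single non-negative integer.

Term: (((\d.(\e.((d e) e))) q) (\b.(\c.b)))
  Redex: ((\d.(\e.((d e) e))) q)
Total redexes: 1

Answer: 1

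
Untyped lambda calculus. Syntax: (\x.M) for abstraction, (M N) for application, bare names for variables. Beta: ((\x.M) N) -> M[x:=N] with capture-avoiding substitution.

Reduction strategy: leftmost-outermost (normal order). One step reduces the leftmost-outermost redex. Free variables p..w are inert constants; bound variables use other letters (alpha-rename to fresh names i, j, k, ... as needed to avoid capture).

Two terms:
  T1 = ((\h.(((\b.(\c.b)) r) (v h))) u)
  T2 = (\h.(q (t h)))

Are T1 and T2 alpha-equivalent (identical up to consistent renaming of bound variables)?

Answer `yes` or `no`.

Answer: no

Derivation:
Term 1: ((\h.(((\b.(\c.b)) r) (v h))) u)
Term 2: (\h.(q (t h)))
Alpha-equivalence: compare structure up to binder renaming.
Result: False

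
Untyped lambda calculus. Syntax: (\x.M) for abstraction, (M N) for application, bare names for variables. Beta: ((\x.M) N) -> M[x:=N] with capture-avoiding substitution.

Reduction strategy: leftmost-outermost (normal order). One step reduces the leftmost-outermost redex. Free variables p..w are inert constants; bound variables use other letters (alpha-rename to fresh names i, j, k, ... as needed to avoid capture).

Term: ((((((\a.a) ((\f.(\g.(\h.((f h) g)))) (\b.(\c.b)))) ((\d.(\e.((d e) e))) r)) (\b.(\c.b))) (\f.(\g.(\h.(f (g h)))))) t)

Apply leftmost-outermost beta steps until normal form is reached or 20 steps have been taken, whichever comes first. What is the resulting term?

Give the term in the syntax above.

Step 0: ((((((\a.a) ((\f.(\g.(\h.((f h) g)))) (\b.(\c.b)))) ((\d.(\e.((d e) e))) r)) (\b.(\c.b))) (\f.(\g.(\h.(f (g h)))))) t)
Step 1: ((((((\f.(\g.(\h.((f h) g)))) (\b.(\c.b))) ((\d.(\e.((d e) e))) r)) (\b.(\c.b))) (\f.(\g.(\h.(f (g h)))))) t)
Step 2: (((((\g.(\h.(((\b.(\c.b)) h) g))) ((\d.(\e.((d e) e))) r)) (\b.(\c.b))) (\f.(\g.(\h.(f (g h)))))) t)
Step 3: ((((\h.(((\b.(\c.b)) h) ((\d.(\e.((d e) e))) r))) (\b.(\c.b))) (\f.(\g.(\h.(f (g h)))))) t)
Step 4: (((((\b.(\c.b)) (\b.(\c.b))) ((\d.(\e.((d e) e))) r)) (\f.(\g.(\h.(f (g h)))))) t)
Step 5: ((((\c.(\b.(\c.b))) ((\d.(\e.((d e) e))) r)) (\f.(\g.(\h.(f (g h)))))) t)
Step 6: (((\b.(\c.b)) (\f.(\g.(\h.(f (g h)))))) t)
Step 7: ((\c.(\f.(\g.(\h.(f (g h)))))) t)
Step 8: (\f.(\g.(\h.(f (g h)))))

Answer: (\f.(\g.(\h.(f (g h)))))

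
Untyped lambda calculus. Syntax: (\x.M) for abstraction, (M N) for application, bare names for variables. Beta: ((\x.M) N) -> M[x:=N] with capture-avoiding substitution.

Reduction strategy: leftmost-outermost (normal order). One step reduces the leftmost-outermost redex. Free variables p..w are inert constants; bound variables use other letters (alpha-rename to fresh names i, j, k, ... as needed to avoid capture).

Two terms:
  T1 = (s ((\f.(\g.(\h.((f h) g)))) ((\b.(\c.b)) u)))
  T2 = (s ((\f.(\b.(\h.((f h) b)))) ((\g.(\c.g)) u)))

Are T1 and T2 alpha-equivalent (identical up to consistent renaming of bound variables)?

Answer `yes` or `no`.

Term 1: (s ((\f.(\g.(\h.((f h) g)))) ((\b.(\c.b)) u)))
Term 2: (s ((\f.(\b.(\h.((f h) b)))) ((\g.(\c.g)) u)))
Alpha-equivalence: compare structure up to binder renaming.
Result: True

Answer: yes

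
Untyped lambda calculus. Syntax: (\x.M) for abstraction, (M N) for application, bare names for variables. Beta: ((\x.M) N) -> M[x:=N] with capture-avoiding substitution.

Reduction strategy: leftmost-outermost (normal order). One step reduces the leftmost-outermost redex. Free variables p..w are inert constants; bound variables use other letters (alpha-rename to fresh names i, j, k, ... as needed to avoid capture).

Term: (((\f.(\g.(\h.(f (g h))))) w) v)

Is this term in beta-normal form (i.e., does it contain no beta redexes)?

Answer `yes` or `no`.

Answer: no

Derivation:
Term: (((\f.(\g.(\h.(f (g h))))) w) v)
Found 1 beta redex(es).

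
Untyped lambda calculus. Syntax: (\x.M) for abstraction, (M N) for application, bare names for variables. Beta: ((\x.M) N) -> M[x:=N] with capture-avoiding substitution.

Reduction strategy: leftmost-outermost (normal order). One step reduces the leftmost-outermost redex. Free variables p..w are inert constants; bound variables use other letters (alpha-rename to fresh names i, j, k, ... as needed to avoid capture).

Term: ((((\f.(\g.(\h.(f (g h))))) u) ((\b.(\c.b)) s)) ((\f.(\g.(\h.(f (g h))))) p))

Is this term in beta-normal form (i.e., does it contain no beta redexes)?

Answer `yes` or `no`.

Answer: no

Derivation:
Term: ((((\f.(\g.(\h.(f (g h))))) u) ((\b.(\c.b)) s)) ((\f.(\g.(\h.(f (g h))))) p))
Found 3 beta redex(es).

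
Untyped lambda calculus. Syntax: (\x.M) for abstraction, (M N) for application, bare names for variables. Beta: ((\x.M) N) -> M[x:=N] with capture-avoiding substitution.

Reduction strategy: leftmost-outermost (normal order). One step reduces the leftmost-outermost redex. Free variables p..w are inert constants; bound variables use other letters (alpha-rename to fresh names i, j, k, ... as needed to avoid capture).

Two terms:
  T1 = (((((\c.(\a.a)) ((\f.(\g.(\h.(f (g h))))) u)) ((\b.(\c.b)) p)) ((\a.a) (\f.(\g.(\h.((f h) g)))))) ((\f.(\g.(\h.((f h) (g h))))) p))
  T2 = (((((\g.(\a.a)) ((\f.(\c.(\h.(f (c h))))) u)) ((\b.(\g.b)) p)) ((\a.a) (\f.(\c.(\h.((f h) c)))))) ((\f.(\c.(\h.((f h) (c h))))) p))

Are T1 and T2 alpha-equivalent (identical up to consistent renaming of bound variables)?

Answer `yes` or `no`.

Answer: yes

Derivation:
Term 1: (((((\c.(\a.a)) ((\f.(\g.(\h.(f (g h))))) u)) ((\b.(\c.b)) p)) ((\a.a) (\f.(\g.(\h.((f h) g)))))) ((\f.(\g.(\h.((f h) (g h))))) p))
Term 2: (((((\g.(\a.a)) ((\f.(\c.(\h.(f (c h))))) u)) ((\b.(\g.b)) p)) ((\a.a) (\f.(\c.(\h.((f h) c)))))) ((\f.(\c.(\h.((f h) (c h))))) p))
Alpha-equivalence: compare structure up to binder renaming.
Result: True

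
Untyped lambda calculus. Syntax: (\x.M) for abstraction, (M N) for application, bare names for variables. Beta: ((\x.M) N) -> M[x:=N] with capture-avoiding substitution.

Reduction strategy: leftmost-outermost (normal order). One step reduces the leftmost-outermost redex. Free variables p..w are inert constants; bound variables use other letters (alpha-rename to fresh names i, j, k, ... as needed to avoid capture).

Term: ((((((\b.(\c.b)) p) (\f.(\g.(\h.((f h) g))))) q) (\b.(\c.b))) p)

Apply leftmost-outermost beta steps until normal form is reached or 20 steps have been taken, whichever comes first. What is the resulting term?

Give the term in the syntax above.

Step 0: ((((((\b.(\c.b)) p) (\f.(\g.(\h.((f h) g))))) q) (\b.(\c.b))) p)
Step 1: (((((\c.p) (\f.(\g.(\h.((f h) g))))) q) (\b.(\c.b))) p)
Step 2: (((p q) (\b.(\c.b))) p)

Answer: (((p q) (\b.(\c.b))) p)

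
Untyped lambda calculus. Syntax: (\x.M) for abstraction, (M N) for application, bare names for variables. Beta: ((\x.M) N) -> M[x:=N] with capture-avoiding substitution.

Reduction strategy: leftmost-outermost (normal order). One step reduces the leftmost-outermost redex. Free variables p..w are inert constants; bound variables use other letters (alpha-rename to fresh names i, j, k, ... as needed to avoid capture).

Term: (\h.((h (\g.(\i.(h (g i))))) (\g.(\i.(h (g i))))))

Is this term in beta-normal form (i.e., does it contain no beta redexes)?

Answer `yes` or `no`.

Term: (\h.((h (\g.(\i.(h (g i))))) (\g.(\i.(h (g i))))))
No beta redexes found.

Answer: yes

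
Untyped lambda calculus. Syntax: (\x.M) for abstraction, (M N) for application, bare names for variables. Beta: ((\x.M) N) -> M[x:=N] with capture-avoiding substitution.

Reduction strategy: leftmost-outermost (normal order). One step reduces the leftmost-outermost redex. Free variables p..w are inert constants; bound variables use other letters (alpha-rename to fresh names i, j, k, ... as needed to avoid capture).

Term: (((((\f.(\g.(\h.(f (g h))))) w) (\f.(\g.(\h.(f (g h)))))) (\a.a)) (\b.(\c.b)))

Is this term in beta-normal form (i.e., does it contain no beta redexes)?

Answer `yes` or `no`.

Term: (((((\f.(\g.(\h.(f (g h))))) w) (\f.(\g.(\h.(f (g h)))))) (\a.a)) (\b.(\c.b)))
Found 1 beta redex(es).

Answer: no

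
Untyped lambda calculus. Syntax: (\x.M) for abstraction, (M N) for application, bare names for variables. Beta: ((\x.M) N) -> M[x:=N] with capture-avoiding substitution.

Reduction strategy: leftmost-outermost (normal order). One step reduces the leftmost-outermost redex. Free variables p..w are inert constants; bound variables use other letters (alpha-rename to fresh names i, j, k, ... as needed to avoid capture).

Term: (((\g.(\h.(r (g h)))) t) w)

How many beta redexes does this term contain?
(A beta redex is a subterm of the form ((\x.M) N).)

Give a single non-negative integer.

Answer: 1

Derivation:
Term: (((\g.(\h.(r (g h)))) t) w)
  Redex: ((\g.(\h.(r (g h)))) t)
Total redexes: 1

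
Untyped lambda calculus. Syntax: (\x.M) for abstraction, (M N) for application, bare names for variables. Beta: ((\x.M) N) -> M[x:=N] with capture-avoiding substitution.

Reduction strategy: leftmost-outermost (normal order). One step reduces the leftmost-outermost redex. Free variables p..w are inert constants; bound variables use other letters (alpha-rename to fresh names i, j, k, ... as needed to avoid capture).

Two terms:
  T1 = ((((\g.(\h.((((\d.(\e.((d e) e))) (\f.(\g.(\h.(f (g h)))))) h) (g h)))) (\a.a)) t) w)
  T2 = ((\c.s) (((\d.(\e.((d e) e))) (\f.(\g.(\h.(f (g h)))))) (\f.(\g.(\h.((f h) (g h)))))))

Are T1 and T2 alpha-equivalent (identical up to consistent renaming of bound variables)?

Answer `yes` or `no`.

Term 1: ((((\g.(\h.((((\d.(\e.((d e) e))) (\f.(\g.(\h.(f (g h)))))) h) (g h)))) (\a.a)) t) w)
Term 2: ((\c.s) (((\d.(\e.((d e) e))) (\f.(\g.(\h.(f (g h)))))) (\f.(\g.(\h.((f h) (g h)))))))
Alpha-equivalence: compare structure up to binder renaming.
Result: False

Answer: no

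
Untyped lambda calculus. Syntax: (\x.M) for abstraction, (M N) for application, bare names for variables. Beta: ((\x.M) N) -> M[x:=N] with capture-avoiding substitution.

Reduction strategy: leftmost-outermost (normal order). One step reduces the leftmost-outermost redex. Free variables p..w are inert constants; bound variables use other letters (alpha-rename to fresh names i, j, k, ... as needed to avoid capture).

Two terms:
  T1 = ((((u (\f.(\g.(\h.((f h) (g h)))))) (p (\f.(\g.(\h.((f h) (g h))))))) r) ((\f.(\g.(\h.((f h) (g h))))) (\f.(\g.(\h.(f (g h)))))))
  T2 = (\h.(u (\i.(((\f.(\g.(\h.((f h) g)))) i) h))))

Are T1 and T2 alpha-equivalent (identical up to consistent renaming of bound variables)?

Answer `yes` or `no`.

Answer: no

Derivation:
Term 1: ((((u (\f.(\g.(\h.((f h) (g h)))))) (p (\f.(\g.(\h.((f h) (g h))))))) r) ((\f.(\g.(\h.((f h) (g h))))) (\f.(\g.(\h.(f (g h)))))))
Term 2: (\h.(u (\i.(((\f.(\g.(\h.((f h) g)))) i) h))))
Alpha-equivalence: compare structure up to binder renaming.
Result: False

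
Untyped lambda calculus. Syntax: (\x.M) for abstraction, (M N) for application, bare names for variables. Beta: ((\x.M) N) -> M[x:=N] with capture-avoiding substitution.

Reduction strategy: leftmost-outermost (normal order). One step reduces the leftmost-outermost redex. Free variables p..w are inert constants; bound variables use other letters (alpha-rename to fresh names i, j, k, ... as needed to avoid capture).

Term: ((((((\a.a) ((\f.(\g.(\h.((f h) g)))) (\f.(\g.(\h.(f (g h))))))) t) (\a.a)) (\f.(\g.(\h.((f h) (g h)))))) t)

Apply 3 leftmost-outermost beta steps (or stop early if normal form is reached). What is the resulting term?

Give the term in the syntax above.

Answer: ((((\h.(((\f.(\g.(\h.(f (g h))))) h) t)) (\a.a)) (\f.(\g.(\h.((f h) (g h)))))) t)

Derivation:
Step 0: ((((((\a.a) ((\f.(\g.(\h.((f h) g)))) (\f.(\g.(\h.(f (g h))))))) t) (\a.a)) (\f.(\g.(\h.((f h) (g h)))))) t)
Step 1: ((((((\f.(\g.(\h.((f h) g)))) (\f.(\g.(\h.(f (g h)))))) t) (\a.a)) (\f.(\g.(\h.((f h) (g h)))))) t)
Step 2: (((((\g.(\h.(((\f.(\g.(\h.(f (g h))))) h) g))) t) (\a.a)) (\f.(\g.(\h.((f h) (g h)))))) t)
Step 3: ((((\h.(((\f.(\g.(\h.(f (g h))))) h) t)) (\a.a)) (\f.(\g.(\h.((f h) (g h)))))) t)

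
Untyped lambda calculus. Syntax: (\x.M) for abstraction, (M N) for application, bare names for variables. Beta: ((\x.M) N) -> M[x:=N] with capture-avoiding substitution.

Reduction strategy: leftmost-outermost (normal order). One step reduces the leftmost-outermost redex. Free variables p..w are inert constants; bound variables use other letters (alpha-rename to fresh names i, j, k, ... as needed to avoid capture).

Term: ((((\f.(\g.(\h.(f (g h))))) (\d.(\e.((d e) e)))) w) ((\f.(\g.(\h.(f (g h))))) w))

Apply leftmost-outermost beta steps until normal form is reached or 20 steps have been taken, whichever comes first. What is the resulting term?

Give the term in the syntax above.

Answer: (\e.(((w (\g.(\h.(w (g h))))) e) e))

Derivation:
Step 0: ((((\f.(\g.(\h.(f (g h))))) (\d.(\e.((d e) e)))) w) ((\f.(\g.(\h.(f (g h))))) w))
Step 1: (((\g.(\h.((\d.(\e.((d e) e))) (g h)))) w) ((\f.(\g.(\h.(f (g h))))) w))
Step 2: ((\h.((\d.(\e.((d e) e))) (w h))) ((\f.(\g.(\h.(f (g h))))) w))
Step 3: ((\d.(\e.((d e) e))) (w ((\f.(\g.(\h.(f (g h))))) w)))
Step 4: (\e.(((w ((\f.(\g.(\h.(f (g h))))) w)) e) e))
Step 5: (\e.(((w (\g.(\h.(w (g h))))) e) e))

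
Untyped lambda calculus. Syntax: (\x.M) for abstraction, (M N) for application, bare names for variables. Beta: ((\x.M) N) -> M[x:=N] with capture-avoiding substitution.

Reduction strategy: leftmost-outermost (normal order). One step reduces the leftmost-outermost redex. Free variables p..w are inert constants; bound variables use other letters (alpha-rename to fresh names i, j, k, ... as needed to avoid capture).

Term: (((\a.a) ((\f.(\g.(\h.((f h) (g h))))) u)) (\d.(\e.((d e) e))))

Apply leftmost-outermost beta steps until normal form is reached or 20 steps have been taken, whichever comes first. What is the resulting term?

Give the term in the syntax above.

Step 0: (((\a.a) ((\f.(\g.(\h.((f h) (g h))))) u)) (\d.(\e.((d e) e))))
Step 1: (((\f.(\g.(\h.((f h) (g h))))) u) (\d.(\e.((d e) e))))
Step 2: ((\g.(\h.((u h) (g h)))) (\d.(\e.((d e) e))))
Step 3: (\h.((u h) ((\d.(\e.((d e) e))) h)))
Step 4: (\h.((u h) (\e.((h e) e))))

Answer: (\h.((u h) (\e.((h e) e))))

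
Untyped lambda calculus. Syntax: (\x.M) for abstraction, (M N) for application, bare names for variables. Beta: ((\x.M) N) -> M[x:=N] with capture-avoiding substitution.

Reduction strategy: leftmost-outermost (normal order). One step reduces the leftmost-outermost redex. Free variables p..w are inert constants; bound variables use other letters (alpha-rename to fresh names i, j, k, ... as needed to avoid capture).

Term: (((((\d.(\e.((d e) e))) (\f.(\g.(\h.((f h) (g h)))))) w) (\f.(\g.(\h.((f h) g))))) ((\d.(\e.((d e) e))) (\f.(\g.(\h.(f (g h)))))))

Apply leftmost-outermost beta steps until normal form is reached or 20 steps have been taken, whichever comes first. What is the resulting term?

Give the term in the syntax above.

Step 0: (((((\d.(\e.((d e) e))) (\f.(\g.(\h.((f h) (g h)))))) w) (\f.(\g.(\h.((f h) g))))) ((\d.(\e.((d e) e))) (\f.(\g.(\h.(f (g h)))))))
Step 1: ((((\e.(((\f.(\g.(\h.((f h) (g h))))) e) e)) w) (\f.(\g.(\h.((f h) g))))) ((\d.(\e.((d e) e))) (\f.(\g.(\h.(f (g h)))))))
Step 2: (((((\f.(\g.(\h.((f h) (g h))))) w) w) (\f.(\g.(\h.((f h) g))))) ((\d.(\e.((d e) e))) (\f.(\g.(\h.(f (g h)))))))
Step 3: ((((\g.(\h.((w h) (g h)))) w) (\f.(\g.(\h.((f h) g))))) ((\d.(\e.((d e) e))) (\f.(\g.(\h.(f (g h)))))))
Step 4: (((\h.((w h) (w h))) (\f.(\g.(\h.((f h) g))))) ((\d.(\e.((d e) e))) (\f.(\g.(\h.(f (g h)))))))
Step 5: (((w (\f.(\g.(\h.((f h) g))))) (w (\f.(\g.(\h.((f h) g)))))) ((\d.(\e.((d e) e))) (\f.(\g.(\h.(f (g h)))))))
Step 6: (((w (\f.(\g.(\h.((f h) g))))) (w (\f.(\g.(\h.((f h) g)))))) (\e.(((\f.(\g.(\h.(f (g h))))) e) e)))
Step 7: (((w (\f.(\g.(\h.((f h) g))))) (w (\f.(\g.(\h.((f h) g)))))) (\e.((\g.(\h.(e (g h)))) e)))
Step 8: (((w (\f.(\g.(\h.((f h) g))))) (w (\f.(\g.(\h.((f h) g)))))) (\e.(\h.(e (e h)))))

Answer: (((w (\f.(\g.(\h.((f h) g))))) (w (\f.(\g.(\h.((f h) g)))))) (\e.(\h.(e (e h)))))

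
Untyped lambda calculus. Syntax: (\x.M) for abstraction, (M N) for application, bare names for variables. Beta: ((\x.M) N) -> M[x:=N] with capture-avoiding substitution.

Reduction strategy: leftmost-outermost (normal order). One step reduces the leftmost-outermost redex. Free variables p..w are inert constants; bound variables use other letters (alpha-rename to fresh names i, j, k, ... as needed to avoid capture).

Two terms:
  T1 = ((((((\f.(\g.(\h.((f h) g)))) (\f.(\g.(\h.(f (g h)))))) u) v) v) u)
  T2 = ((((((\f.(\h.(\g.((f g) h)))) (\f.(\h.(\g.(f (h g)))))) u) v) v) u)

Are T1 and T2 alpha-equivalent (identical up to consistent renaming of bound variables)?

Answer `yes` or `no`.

Term 1: ((((((\f.(\g.(\h.((f h) g)))) (\f.(\g.(\h.(f (g h)))))) u) v) v) u)
Term 2: ((((((\f.(\h.(\g.((f g) h)))) (\f.(\h.(\g.(f (h g)))))) u) v) v) u)
Alpha-equivalence: compare structure up to binder renaming.
Result: True

Answer: yes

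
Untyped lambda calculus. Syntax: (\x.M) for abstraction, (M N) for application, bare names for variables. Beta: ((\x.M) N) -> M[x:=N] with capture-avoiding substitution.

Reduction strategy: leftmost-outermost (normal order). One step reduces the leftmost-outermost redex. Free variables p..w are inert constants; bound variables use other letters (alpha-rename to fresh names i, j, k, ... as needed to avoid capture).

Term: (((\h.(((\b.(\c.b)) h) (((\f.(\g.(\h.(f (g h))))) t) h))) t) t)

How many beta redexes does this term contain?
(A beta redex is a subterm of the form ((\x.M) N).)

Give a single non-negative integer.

Term: (((\h.(((\b.(\c.b)) h) (((\f.(\g.(\h.(f (g h))))) t) h))) t) t)
  Redex: ((\h.(((\b.(\c.b)) h) (((\f.(\g.(\h.(f (g h))))) t) h))) t)
  Redex: ((\b.(\c.b)) h)
  Redex: ((\f.(\g.(\h.(f (g h))))) t)
Total redexes: 3

Answer: 3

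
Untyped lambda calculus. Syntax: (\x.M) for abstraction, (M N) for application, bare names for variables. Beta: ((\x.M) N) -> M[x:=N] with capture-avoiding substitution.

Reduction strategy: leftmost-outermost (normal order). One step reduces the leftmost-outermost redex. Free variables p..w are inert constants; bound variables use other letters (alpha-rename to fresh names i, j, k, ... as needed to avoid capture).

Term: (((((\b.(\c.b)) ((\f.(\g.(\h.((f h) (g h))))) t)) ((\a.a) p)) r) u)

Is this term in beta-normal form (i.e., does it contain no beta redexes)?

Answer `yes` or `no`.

Term: (((((\b.(\c.b)) ((\f.(\g.(\h.((f h) (g h))))) t)) ((\a.a) p)) r) u)
Found 3 beta redex(es).

Answer: no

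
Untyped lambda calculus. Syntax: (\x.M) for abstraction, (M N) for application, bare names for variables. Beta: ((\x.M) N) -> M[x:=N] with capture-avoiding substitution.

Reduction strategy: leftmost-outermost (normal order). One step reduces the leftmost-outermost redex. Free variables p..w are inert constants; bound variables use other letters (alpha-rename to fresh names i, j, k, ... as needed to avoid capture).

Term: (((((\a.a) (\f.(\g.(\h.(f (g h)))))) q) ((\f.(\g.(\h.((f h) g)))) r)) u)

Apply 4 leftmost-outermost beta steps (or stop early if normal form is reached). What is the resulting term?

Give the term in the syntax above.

Step 0: (((((\a.a) (\f.(\g.(\h.(f (g h)))))) q) ((\f.(\g.(\h.((f h) g)))) r)) u)
Step 1: ((((\f.(\g.(\h.(f (g h))))) q) ((\f.(\g.(\h.((f h) g)))) r)) u)
Step 2: (((\g.(\h.(q (g h)))) ((\f.(\g.(\h.((f h) g)))) r)) u)
Step 3: ((\h.(q (((\f.(\g.(\h.((f h) g)))) r) h))) u)
Step 4: (q (((\f.(\g.(\h.((f h) g)))) r) u))

Answer: (q (((\f.(\g.(\h.((f h) g)))) r) u))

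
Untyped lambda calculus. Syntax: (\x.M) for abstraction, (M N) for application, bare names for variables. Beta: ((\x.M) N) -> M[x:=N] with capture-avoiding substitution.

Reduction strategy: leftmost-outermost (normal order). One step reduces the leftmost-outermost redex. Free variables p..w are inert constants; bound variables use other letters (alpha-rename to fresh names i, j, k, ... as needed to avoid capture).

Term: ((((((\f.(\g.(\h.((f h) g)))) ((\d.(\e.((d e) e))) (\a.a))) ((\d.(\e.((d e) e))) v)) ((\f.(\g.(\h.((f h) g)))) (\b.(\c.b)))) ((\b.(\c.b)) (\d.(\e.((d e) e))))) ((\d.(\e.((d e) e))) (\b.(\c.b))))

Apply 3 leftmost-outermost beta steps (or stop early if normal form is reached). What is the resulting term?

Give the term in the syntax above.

Answer: ((((((\d.(\e.((d e) e))) (\a.a)) ((\f.(\g.(\h.((f h) g)))) (\b.(\c.b)))) ((\d.(\e.((d e) e))) v)) ((\b.(\c.b)) (\d.(\e.((d e) e))))) ((\d.(\e.((d e) e))) (\b.(\c.b))))

Derivation:
Step 0: ((((((\f.(\g.(\h.((f h) g)))) ((\d.(\e.((d e) e))) (\a.a))) ((\d.(\e.((d e) e))) v)) ((\f.(\g.(\h.((f h) g)))) (\b.(\c.b)))) ((\b.(\c.b)) (\d.(\e.((d e) e))))) ((\d.(\e.((d e) e))) (\b.(\c.b))))
Step 1: (((((\g.(\h.((((\d.(\e.((d e) e))) (\a.a)) h) g))) ((\d.(\e.((d e) e))) v)) ((\f.(\g.(\h.((f h) g)))) (\b.(\c.b)))) ((\b.(\c.b)) (\d.(\e.((d e) e))))) ((\d.(\e.((d e) e))) (\b.(\c.b))))
Step 2: ((((\h.((((\d.(\e.((d e) e))) (\a.a)) h) ((\d.(\e.((d e) e))) v))) ((\f.(\g.(\h.((f h) g)))) (\b.(\c.b)))) ((\b.(\c.b)) (\d.(\e.((d e) e))))) ((\d.(\e.((d e) e))) (\b.(\c.b))))
Step 3: ((((((\d.(\e.((d e) e))) (\a.a)) ((\f.(\g.(\h.((f h) g)))) (\b.(\c.b)))) ((\d.(\e.((d e) e))) v)) ((\b.(\c.b)) (\d.(\e.((d e) e))))) ((\d.(\e.((d e) e))) (\b.(\c.b))))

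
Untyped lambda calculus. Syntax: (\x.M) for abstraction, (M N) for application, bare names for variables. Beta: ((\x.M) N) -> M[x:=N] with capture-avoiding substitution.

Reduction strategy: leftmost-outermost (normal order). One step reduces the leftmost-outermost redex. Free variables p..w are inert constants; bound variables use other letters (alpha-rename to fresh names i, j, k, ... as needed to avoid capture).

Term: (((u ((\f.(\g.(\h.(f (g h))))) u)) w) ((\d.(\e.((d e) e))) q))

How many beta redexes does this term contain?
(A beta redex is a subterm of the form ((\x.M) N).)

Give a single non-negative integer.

Term: (((u ((\f.(\g.(\h.(f (g h))))) u)) w) ((\d.(\e.((d e) e))) q))
  Redex: ((\f.(\g.(\h.(f (g h))))) u)
  Redex: ((\d.(\e.((d e) e))) q)
Total redexes: 2

Answer: 2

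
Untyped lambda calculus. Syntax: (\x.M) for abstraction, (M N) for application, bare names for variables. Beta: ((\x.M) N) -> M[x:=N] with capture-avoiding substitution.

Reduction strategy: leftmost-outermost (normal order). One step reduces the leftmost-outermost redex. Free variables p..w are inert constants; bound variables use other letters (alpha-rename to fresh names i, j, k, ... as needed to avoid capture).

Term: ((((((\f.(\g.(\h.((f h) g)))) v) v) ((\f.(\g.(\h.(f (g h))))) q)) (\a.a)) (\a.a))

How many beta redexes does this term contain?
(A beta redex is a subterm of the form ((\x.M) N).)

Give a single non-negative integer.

Term: ((((((\f.(\g.(\h.((f h) g)))) v) v) ((\f.(\g.(\h.(f (g h))))) q)) (\a.a)) (\a.a))
  Redex: ((\f.(\g.(\h.((f h) g)))) v)
  Redex: ((\f.(\g.(\h.(f (g h))))) q)
Total redexes: 2

Answer: 2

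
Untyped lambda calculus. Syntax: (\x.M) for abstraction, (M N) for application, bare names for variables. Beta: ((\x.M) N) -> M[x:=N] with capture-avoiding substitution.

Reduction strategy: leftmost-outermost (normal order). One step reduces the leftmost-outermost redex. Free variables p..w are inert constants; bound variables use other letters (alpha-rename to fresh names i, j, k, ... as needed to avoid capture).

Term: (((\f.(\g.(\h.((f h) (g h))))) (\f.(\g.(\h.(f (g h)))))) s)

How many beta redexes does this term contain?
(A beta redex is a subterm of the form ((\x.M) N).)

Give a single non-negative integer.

Answer: 1

Derivation:
Term: (((\f.(\g.(\h.((f h) (g h))))) (\f.(\g.(\h.(f (g h)))))) s)
  Redex: ((\f.(\g.(\h.((f h) (g h))))) (\f.(\g.(\h.(f (g h))))))
Total redexes: 1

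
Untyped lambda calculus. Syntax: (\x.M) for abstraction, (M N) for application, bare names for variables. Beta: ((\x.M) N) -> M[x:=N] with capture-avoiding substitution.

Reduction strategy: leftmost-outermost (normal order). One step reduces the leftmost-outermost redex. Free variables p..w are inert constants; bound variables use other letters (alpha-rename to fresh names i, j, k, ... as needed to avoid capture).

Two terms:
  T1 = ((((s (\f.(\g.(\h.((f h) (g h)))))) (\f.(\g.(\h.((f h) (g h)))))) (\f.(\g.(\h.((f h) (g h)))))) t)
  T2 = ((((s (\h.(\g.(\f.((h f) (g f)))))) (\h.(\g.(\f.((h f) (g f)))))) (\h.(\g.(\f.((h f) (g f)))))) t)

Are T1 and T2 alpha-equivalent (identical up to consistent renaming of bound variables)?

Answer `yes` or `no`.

Term 1: ((((s (\f.(\g.(\h.((f h) (g h)))))) (\f.(\g.(\h.((f h) (g h)))))) (\f.(\g.(\h.((f h) (g h)))))) t)
Term 2: ((((s (\h.(\g.(\f.((h f) (g f)))))) (\h.(\g.(\f.((h f) (g f)))))) (\h.(\g.(\f.((h f) (g f)))))) t)
Alpha-equivalence: compare structure up to binder renaming.
Result: True

Answer: yes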